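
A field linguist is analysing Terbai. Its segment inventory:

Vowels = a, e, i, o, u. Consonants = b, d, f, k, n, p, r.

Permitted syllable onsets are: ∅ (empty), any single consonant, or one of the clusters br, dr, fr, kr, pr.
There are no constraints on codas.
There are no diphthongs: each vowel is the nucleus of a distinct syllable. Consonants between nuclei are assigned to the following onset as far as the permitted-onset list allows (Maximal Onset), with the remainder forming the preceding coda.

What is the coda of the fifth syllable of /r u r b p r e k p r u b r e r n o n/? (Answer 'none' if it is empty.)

n

The vowels are u, e, u, e, o — 5 nuclei, so 5 syllables.
σ1/σ2 boundary: cluster /rbpr/ — the longest permitted-onset suffix is /pr/; onset = /pr/, preceding coda = /rb/.
σ2/σ3 boundary: /kpr/; trying suffixes from longest down, /pr/ is the first permitted one, so coda /k/ | onset /pr/.
σ3/σ4 boundary: cluster /br/ — /br/ is itself a permitted onset, so the whole cluster goes right; preceding coda = ∅.
σ4/σ5 boundary: cluster /rn/ — the longest permitted-onset suffix is /n/; onset = /n/, preceding coda = /r/.
So the parse is rurb.prek.pru.brer.non.
Syllable 5 is /non/: onset /n/, nucleus /o/, coda /n/.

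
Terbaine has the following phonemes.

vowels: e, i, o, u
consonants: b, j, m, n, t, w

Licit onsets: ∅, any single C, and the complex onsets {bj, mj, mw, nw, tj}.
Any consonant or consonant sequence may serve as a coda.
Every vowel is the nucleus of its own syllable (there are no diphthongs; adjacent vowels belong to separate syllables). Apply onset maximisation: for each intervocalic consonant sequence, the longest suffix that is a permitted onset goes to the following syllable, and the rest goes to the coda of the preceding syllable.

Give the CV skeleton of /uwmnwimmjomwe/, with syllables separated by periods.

Nuclei (vowels): u, i, o, e → 4 syllables.
σ1/σ2 boundary: cluster /wmnw/ — the longest permitted-onset suffix is /nw/; onset = /nw/, preceding coda = /wm/.
σ2/σ3 boundary: cluster /mmj/ — the longest permitted-onset suffix is /mj/; onset = /mj/, preceding coda = /m/.
σ3/σ4 boundary: /mw/ — entire cluster is a permitted onset → onset /mw/, coda ∅.
Result: uwm.nwim.mjo.mwe.
Mapping each syllable to C/V: /uwm/ → VCC, /nwim/ → CCVC, /mjo/ → CCV, /mwe/ → CCV.

VCC.CCVC.CCV.CCV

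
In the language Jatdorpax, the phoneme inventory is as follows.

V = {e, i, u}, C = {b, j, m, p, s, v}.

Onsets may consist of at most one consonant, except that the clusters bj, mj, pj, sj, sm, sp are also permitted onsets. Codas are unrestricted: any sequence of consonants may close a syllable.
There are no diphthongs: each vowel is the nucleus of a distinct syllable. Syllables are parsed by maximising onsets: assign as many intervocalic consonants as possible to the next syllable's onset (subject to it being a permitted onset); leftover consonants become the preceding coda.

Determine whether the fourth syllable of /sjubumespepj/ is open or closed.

closed

The vowels are u, u, e, e — 4 nuclei, so 4 syllables.
/u…u/ gap (V1→V2): /b/ is a single consonant, so it becomes the next onset.
/u…e/ gap (V2→V3): /m/ → onset of the next syllable (single consonants are always licit onsets).
/e…e/ gap (V3→V4): cluster /sp/ — /sp/ is itself a permitted onset, so the whole cluster goes right; preceding coda = ∅.
Syllabification: sju.bu.me.spepj.
Syllable 4 is /spepj/ with coda /pj/, so it is closed.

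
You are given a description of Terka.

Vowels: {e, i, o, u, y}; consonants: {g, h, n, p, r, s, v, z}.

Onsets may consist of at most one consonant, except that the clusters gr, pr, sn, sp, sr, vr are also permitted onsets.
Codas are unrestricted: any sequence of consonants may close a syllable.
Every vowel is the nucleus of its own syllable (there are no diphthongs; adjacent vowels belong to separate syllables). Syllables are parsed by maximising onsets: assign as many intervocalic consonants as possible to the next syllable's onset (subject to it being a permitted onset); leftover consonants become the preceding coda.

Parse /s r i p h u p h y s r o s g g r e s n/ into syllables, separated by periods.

srip.hup.hy.srosg.gresn

Vowels present: i, u, y, o, e; each is a nucleus, giving 5 syllables.
V1 /i/ – V2 /u/: /ph/; trying suffixes from longest down, /h/ is the first permitted one, so coda /p/ | onset /h/.
V2 /u/ – V3 /y/: /ph/ — longest licit onset from the right is /h/, leaving /p/ as coda.
V3 /y/ – V4 /o/: /sr/ is a licit onset in full, so it all attaches to the next syllable.
V4 /o/ – V5 /e/: cluster /sggr/ — the longest permitted-onset suffix is /gr/; onset = /gr/, preceding coda = /sg/.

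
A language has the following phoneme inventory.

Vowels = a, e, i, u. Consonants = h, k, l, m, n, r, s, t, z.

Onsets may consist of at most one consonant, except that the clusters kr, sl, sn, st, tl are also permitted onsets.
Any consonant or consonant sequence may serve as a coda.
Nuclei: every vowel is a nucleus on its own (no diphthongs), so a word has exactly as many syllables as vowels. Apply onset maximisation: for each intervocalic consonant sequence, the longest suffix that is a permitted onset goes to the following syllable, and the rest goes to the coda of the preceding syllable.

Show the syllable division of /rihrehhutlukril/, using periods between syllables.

rih.reh.hu.tlu.kril

Vowels present: i, e, u, u, i; each is a nucleus, giving 5 syllables.
Between /i/ (V1) and /e/ (V2): cluster /hr/ — the longest permitted-onset suffix is /r/; onset = /r/, preceding coda = /h/.
Between /e/ (V2) and /u/ (V3): /hh/; trying suffixes from longest down, /h/ is the first permitted one, so coda /h/ | onset /h/.
Between /u/ (V3) and /u/ (V4): /tl/ — entire cluster is a permitted onset → onset /tl/, coda ∅.
Between /u/ (V4) and /i/ (V5): /kr/ is a licit onset in full, so it all attaches to the next syllable.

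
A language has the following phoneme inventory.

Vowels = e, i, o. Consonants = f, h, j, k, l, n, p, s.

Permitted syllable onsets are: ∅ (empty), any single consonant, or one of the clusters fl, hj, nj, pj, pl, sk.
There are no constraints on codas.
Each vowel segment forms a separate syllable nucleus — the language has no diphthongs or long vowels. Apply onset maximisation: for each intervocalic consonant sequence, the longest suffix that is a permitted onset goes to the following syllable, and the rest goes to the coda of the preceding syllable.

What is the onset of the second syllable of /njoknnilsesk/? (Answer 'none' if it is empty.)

The vowels are o, i, e — 3 nuclei, so 3 syllables.
/o…i/ gap (V1→V2): /knn/; trying suffixes from longest down, /n/ is the first permitted one, so coda /kn/ | onset /n/.
/i…e/ gap (V2→V3): /ls/ splits as /l/ + /s/ (/s/ is the longest suffix that is a licit onset).
Syllabification: njokn.nil.sesk.
Syllable 2 is /nil/: onset /n/, nucleus /i/, coda /l/.

n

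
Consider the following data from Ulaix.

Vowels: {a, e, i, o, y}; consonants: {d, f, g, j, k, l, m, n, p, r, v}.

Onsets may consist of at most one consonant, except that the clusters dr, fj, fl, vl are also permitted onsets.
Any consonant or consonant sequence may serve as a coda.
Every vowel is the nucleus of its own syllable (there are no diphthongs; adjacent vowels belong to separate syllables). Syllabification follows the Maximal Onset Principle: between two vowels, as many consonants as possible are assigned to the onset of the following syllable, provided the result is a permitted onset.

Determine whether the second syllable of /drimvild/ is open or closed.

closed

Nuclei (vowels): i, i → 2 syllables.
Between /i/ (V1) and /i/ (V2): cluster /mv/ — the longest permitted-onset suffix is /v/; onset = /v/, preceding coda = /m/.
Result: drim.vild.
Syllable 2 is /vild/ with coda /ld/, so it is closed.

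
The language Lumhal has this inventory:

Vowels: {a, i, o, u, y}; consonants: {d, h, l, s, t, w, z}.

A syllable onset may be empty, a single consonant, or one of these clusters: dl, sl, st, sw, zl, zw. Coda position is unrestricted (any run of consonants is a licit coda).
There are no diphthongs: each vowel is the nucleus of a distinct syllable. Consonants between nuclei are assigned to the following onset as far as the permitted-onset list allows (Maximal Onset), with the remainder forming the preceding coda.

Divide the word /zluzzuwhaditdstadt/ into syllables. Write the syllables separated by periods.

Vowels present: u, u, a, i, a; each is a nucleus, giving 5 syllables.
V1 /u/ – V2 /u/: /zz/; trying suffixes from longest down, /z/ is the first permitted one, so coda /z/ | onset /z/.
V2 /u/ – V3 /a/: /wh/ — longest licit onset from the right is /h/, leaving /w/ as coda.
V3 /a/ – V4 /i/: /d/ → onset of the next syllable (single consonants are always licit onsets).
V4 /i/ – V5 /a/: /tdst/; trying suffixes from longest down, /st/ is the first permitted one, so coda /td/ | onset /st/.

zluz.zuw.ha.ditd.stadt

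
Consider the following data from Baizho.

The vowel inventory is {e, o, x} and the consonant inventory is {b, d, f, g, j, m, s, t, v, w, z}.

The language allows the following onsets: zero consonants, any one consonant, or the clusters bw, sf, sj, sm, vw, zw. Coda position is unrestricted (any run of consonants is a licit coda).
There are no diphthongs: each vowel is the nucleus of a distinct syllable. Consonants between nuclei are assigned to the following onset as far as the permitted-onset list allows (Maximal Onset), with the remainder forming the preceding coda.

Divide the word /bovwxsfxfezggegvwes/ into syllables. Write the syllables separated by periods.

Vowels present: o, x, x, e, e, e; each is a nucleus, giving 6 syllables.
σ1/σ2 boundary: /vw/ — entire cluster is a permitted onset → onset /vw/, coda ∅.
σ2/σ3 boundary: /sf/ — entire cluster is a permitted onset → onset /sf/, coda ∅.
σ3/σ4 boundary: /f/ is a single consonant, so it becomes the next onset.
σ4/σ5 boundary: cluster /zgg/ — the longest permitted-onset suffix is /g/; onset = /g/, preceding coda = /zg/.
σ5/σ6 boundary: /gvw/ splits as /g/ + /vw/ (/vw/ is the longest suffix that is a licit onset).

bo.vwx.sfx.fezg.geg.vwes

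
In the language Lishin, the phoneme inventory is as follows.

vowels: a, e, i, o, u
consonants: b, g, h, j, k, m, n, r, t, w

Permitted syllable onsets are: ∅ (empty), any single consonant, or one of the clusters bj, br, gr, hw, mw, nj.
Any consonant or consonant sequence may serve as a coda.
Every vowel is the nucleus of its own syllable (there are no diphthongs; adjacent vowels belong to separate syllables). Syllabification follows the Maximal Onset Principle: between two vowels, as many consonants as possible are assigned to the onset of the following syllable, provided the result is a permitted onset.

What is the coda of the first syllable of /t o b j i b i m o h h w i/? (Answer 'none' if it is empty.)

none

Nuclei (vowels): o, i, i, o, i → 5 syllables.
V1 /o/ – V2 /i/: /bj/ is a licit onset in full, so it all attaches to the next syllable.
V2 /i/ – V3 /i/: /b/ → onset of the next syllable (single consonants are always licit onsets).
V3 /i/ – V4 /o/: just /m/ — single C goes to the following onset.
V4 /o/ – V5 /i/: /hhw/ — longest licit onset from the right is /hw/, leaving /h/ as coda.
Syllabification: to.bji.bi.moh.hwi.
Syllable 1 is /to/: onset /t/, nucleus /o/, coda ∅.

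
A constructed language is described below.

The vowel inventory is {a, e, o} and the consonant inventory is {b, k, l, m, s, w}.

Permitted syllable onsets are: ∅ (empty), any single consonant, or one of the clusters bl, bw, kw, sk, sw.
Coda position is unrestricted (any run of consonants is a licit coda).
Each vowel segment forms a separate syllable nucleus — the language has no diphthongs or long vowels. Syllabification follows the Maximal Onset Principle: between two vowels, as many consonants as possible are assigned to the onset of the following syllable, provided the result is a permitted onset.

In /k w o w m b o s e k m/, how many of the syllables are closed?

Vowels present: o, o, e; each is a nucleus, giving 3 syllables.
Between /o/ (V1) and /o/ (V2): /wmb/ splits as /wm/ + /b/ (/b/ is the longest suffix that is a licit onset).
Between /o/ (V2) and /e/ (V3): /s/ → onset of the next syllable (single consonants are always licit onsets).
Syllabification: kwowm.bo.sekm.
Classifying each syllable: /kwowm/ (closed), /bo/ (open), /sekm/ (closed).
Closed syllables: 2.

2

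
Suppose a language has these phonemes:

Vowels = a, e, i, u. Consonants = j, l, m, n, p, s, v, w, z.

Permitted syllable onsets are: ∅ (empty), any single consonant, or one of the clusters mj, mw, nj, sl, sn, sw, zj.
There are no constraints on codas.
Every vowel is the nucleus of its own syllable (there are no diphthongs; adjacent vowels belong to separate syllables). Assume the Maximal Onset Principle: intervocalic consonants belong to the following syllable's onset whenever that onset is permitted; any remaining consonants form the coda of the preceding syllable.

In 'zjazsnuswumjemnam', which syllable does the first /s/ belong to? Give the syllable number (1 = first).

2

Vowels present: a, u, u, e, a; each is a nucleus, giving 5 syllables.
Between /a/ (V1) and /u/ (V2): /zsn/ — longest licit onset from the right is /sn/, leaving /z/ as coda.
Between /u/ (V2) and /u/ (V3): /sw/ is a licit onset in full, so it all attaches to the next syllable.
Between /u/ (V3) and /e/ (V4): cluster /mj/ — /mj/ is itself a permitted onset, so the whole cluster goes right; preceding coda = ∅.
Between /e/ (V4) and /a/ (V5): /mn/; trying suffixes from longest down, /n/ is the first permitted one, so coda /m/ | onset /n/.
So the parse is zjaz.snu.swu.mjem.nam.
The first /s/ is in the onset of syllable 2 (/snu/).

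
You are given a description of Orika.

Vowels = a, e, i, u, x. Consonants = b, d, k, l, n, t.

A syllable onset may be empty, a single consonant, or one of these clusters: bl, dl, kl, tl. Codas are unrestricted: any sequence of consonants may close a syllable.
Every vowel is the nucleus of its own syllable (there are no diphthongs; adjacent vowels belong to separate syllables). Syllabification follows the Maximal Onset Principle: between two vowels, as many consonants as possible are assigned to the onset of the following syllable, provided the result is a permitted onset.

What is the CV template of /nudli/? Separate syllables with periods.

CV.CCV

Nuclei (vowels): u, i → 2 syllables.
Between /u/ (V1) and /i/ (V2): /dl/ is a licit onset in full, so it all attaches to the next syllable.
Result: nu.dli.
Mapping each syllable to C/V: /nu/ → CV, /dli/ → CCV.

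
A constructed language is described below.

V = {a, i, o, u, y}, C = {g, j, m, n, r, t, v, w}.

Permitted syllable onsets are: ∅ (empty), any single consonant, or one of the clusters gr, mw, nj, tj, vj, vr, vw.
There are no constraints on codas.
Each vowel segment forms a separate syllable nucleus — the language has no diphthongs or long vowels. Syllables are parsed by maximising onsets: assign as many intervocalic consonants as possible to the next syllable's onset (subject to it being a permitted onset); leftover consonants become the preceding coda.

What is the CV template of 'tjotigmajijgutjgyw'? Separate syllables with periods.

CCV.CVC.CV.CVC.CVCC.CVC

Vowels present: o, i, a, i, u, y; each is a nucleus, giving 6 syllables.
σ1/σ2 boundary: /t/ → onset of the next syllable (single consonants are always licit onsets).
σ2/σ3 boundary: /gm/ splits as /g/ + /m/ (/m/ is the longest suffix that is a licit onset).
σ3/σ4 boundary: just /j/ — single C goes to the following onset.
σ4/σ5 boundary: /jg/ splits as /j/ + /g/ (/g/ is the longest suffix that is a licit onset).
σ5/σ6 boundary: cluster /tjg/ — the longest permitted-onset suffix is /g/; onset = /g/, preceding coda = /tj/.
Putting it together: tjo.tig.ma.jij.gutj.gyw.
Mapping each syllable to C/V: /tjo/ → CCV, /tig/ → CVC, /ma/ → CV, /jij/ → CVC, /gutj/ → CVCC, /gyw/ → CVC.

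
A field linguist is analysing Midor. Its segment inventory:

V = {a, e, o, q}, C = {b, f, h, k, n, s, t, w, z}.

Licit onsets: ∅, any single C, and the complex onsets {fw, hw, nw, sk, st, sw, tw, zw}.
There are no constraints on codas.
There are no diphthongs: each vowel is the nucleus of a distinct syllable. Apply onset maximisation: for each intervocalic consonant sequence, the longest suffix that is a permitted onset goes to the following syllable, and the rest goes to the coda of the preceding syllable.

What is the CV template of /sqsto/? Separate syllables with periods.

CV.CCV

Nuclei (vowels): q, o → 2 syllables.
σ1/σ2 boundary: cluster /st/ — /st/ is itself a permitted onset, so the whole cluster goes right; preceding coda = ∅.
So the parse is sq.sto.
Mapping each syllable to C/V: /sq/ → CV, /sto/ → CCV.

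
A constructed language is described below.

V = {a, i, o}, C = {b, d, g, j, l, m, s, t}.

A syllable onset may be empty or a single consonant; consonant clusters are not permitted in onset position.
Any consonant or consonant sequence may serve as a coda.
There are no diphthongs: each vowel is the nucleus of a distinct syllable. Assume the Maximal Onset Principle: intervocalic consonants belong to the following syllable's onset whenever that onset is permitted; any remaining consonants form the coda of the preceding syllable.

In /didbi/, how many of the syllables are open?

Nuclei (vowels): i, i → 2 syllables.
σ1/σ2 boundary: /db/ — longest licit onset from the right is /b/, leaving /d/ as coda.
So the parse is did.bi.
Classifying each syllable: /did/ (closed), /bi/ (open).
Open syllables: 1.

1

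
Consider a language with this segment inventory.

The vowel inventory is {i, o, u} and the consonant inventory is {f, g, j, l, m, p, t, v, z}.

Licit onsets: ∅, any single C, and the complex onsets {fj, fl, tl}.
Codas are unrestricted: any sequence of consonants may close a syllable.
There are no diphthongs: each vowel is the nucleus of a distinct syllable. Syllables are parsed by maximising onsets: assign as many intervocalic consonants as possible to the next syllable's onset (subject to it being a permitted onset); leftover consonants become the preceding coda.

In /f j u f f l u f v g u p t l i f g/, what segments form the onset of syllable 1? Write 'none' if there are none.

fj

Nuclei (vowels): u, u, u, i → 4 syllables.
Between /u/ (V1) and /u/ (V2): /ffl/ splits as /f/ + /fl/ (/fl/ is the longest suffix that is a licit onset).
Between /u/ (V2) and /u/ (V3): /fvg/; trying suffixes from longest down, /g/ is the first permitted one, so coda /fv/ | onset /g/.
Between /u/ (V3) and /i/ (V4): /ptl/ splits as /p/ + /tl/ (/tl/ is the longest suffix that is a licit onset).
Putting it together: fjuf.flufv.gup.tlifg.
Syllable 1 is /fjuf/: onset /fj/, nucleus /u/, coda /f/.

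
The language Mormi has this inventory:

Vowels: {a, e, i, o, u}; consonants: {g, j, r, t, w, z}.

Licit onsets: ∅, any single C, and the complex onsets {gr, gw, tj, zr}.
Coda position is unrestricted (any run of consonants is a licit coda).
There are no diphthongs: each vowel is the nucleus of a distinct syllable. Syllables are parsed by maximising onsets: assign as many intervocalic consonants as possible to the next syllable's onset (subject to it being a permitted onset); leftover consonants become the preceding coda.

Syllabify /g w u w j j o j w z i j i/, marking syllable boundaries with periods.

Nuclei (vowels): u, o, i, i → 4 syllables.
σ1/σ2 boundary: /wjj/ — longest licit onset from the right is /j/, leaving /wj/ as coda.
σ2/σ3 boundary: /jwz/; trying suffixes from longest down, /z/ is the first permitted one, so coda /jw/ | onset /z/.
σ3/σ4 boundary: /j/ is a single consonant, so it becomes the next onset.

gwuwj.jojw.zi.ji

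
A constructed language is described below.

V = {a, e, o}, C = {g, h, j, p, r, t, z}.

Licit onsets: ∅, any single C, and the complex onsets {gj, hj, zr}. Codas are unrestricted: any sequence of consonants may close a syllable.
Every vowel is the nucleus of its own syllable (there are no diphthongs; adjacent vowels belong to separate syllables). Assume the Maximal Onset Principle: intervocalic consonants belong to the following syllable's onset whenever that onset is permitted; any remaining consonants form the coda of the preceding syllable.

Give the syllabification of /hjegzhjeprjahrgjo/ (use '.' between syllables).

Nuclei (vowels): e, e, a, o → 4 syllables.
Between /e/ (V1) and /e/ (V2): cluster /gzhj/ — the longest permitted-onset suffix is /hj/; onset = /hj/, preceding coda = /gz/.
Between /e/ (V2) and /a/ (V3): /prj/ splits as /pr/ + /j/ (/j/ is the longest suffix that is a licit onset).
Between /a/ (V3) and /o/ (V4): cluster /hrgj/ — the longest permitted-onset suffix is /gj/; onset = /gj/, preceding coda = /hr/.

hjegz.hjepr.jahr.gjo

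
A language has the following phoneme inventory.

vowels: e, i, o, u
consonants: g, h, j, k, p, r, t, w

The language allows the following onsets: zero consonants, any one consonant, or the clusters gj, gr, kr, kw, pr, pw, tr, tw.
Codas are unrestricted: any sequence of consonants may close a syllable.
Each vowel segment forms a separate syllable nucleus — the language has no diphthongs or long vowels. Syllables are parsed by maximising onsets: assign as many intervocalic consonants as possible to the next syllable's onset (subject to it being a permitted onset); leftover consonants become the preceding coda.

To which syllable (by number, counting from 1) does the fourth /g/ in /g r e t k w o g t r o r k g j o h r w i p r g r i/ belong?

Vowels present: e, o, o, o, i, i; each is a nucleus, giving 6 syllables.
/e…o/ gap (V1→V2): /tkw/; trying suffixes from longest down, /kw/ is the first permitted one, so coda /t/ | onset /kw/.
/o…o/ gap (V2→V3): /gtr/; trying suffixes from longest down, /tr/ is the first permitted one, so coda /g/ | onset /tr/.
/o…o/ gap (V3→V4): cluster /rkgj/ — the longest permitted-onset suffix is /gj/; onset = /gj/, preceding coda = /rk/.
/o…i/ gap (V4→V5): /hrw/; trying suffixes from longest down, /w/ is the first permitted one, so coda /hr/ | onset /w/.
/i…i/ gap (V5→V6): /prgr/ — longest licit onset from the right is /gr/, leaving /pr/ as coda.
Syllabification: gret.kwog.trork.gjohr.wipr.gri.
The fourth /g/ is in the onset of syllable 6 (/gri/).

6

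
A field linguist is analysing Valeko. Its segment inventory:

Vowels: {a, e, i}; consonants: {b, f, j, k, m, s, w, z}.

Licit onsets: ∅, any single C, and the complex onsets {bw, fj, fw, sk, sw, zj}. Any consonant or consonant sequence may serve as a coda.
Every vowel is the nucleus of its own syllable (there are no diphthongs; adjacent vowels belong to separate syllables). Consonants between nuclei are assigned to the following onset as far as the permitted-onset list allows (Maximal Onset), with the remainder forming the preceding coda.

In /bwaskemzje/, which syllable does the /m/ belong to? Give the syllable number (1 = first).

2

Nuclei (vowels): a, e, e → 3 syllables.
Between /a/ (V1) and /e/ (V2): cluster /sk/ — /sk/ is itself a permitted onset, so the whole cluster goes right; preceding coda = ∅.
Between /e/ (V2) and /e/ (V3): /mzj/; trying suffixes from longest down, /zj/ is the first permitted one, so coda /m/ | onset /zj/.
Putting it together: bwa.skem.zje.
The /m/ is in the coda of syllable 2 (/skem/).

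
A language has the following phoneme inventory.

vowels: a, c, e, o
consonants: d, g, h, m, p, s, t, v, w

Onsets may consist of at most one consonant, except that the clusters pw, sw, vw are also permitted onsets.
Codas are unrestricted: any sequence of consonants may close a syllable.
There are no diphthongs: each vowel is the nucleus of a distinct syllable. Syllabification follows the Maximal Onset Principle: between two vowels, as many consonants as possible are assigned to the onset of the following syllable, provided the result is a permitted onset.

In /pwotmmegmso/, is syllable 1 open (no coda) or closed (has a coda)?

closed

The vowels are o, e, o — 3 nuclei, so 3 syllables.
Between /o/ (V1) and /e/ (V2): /tmm/ splits as /tm/ + /m/ (/m/ is the longest suffix that is a licit onset).
Between /e/ (V2) and /o/ (V3): cluster /gms/ — the longest permitted-onset suffix is /s/; onset = /s/, preceding coda = /gm/.
Result: pwotm.megm.so.
Syllable 1 is /pwotm/ with coda /tm/, so it is closed.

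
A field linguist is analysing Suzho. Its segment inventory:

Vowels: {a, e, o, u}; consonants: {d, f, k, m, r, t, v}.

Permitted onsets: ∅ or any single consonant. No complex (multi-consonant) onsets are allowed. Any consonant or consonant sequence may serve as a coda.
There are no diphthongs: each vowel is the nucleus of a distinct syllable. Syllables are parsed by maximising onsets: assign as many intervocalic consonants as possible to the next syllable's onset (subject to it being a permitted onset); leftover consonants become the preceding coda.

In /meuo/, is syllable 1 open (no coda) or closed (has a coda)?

open

The vowels are e, u, o — 3 nuclei, so 3 syllables.
/e…u/ gap (V1→V2): hiatus — the boundary sits between the two vowels.
/u…o/ gap (V2→V3): nothing intervenes; syllable break is V.V.
Syllabification: me.u.o.
Syllable 1 is /me/; it ends in its nucleus with no coda, so it is open.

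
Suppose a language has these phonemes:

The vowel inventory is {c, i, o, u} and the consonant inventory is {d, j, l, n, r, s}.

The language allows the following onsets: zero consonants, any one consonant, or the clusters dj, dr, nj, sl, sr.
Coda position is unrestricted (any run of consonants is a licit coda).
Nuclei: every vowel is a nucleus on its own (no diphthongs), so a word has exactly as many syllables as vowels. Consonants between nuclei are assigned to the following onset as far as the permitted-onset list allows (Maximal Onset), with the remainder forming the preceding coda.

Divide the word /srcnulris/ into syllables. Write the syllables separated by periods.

The vowels are c, u, i — 3 nuclei, so 3 syllables.
Between /c/ (V1) and /u/ (V2): /n/ is a single consonant, so it becomes the next onset.
Between /u/ (V2) and /i/ (V3): /lr/ splits as /l/ + /r/ (/r/ is the longest suffix that is a licit onset).

src.nul.ris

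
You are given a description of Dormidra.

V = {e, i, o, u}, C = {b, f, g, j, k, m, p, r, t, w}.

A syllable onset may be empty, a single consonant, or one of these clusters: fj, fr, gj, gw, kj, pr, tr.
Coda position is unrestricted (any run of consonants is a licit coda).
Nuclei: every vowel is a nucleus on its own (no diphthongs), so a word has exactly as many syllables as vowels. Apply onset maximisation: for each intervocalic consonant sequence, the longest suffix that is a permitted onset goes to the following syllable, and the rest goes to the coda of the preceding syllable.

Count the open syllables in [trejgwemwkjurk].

Vowels present: e, e, u; each is a nucleus, giving 3 syllables.
V1 /e/ – V2 /e/: /jgw/; trying suffixes from longest down, /gw/ is the first permitted one, so coda /j/ | onset /gw/.
V2 /e/ – V3 /u/: /mwkj/; trying suffixes from longest down, /kj/ is the first permitted one, so coda /mw/ | onset /kj/.
Putting it together: trej.gwemw.kjurk.
Classifying each syllable: /trej/ (closed), /gwemw/ (closed), /kjurk/ (closed).
Open syllables: 0.

0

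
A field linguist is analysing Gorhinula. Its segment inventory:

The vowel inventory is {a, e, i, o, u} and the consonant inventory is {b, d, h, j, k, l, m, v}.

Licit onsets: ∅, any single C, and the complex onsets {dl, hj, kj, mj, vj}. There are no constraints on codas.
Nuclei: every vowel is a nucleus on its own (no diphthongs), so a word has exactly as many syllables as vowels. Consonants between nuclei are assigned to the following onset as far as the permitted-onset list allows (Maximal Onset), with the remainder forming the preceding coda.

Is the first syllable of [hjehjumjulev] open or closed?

open

The vowels are e, u, u, e — 4 nuclei, so 4 syllables.
/e…u/ gap (V1→V2): /hj/ is a licit onset in full, so it all attaches to the next syllable.
/u…u/ gap (V2→V3): /mj/ is a licit onset in full, so it all attaches to the next syllable.
/u…e/ gap (V3→V4): /l/ → onset of the next syllable (single consonants are always licit onsets).
So the parse is hje.hju.mju.lev.
Syllable 1 is /hje/; it ends in its nucleus with no coda, so it is open.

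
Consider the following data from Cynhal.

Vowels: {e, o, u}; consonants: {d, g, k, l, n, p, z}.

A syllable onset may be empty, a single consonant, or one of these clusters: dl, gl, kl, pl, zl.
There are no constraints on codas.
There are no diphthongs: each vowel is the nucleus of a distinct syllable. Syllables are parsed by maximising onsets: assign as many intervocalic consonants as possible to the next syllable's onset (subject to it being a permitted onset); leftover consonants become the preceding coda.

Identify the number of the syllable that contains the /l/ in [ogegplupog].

3

The vowels are o, e, u, o — 4 nuclei, so 4 syllables.
σ1/σ2 boundary: just /g/ — single C goes to the following onset.
σ2/σ3 boundary: /gpl/ — longest licit onset from the right is /pl/, leaving /g/ as coda.
σ3/σ4 boundary: just /p/ — single C goes to the following onset.
So the parse is o.geg.plu.pog.
The /l/ is in the onset of syllable 3 (/plu/).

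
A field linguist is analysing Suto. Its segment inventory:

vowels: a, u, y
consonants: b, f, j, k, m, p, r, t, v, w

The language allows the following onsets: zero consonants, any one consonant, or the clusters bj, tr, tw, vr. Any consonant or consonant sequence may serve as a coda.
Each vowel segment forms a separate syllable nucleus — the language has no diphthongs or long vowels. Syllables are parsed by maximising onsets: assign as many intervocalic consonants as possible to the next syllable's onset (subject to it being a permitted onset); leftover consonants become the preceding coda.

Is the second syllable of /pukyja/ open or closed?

open

Vowels present: u, y, a; each is a nucleus, giving 3 syllables.
V1 /u/ – V2 /y/: /k/ → onset of the next syllable (single consonants are always licit onsets).
V2 /y/ – V3 /a/: /j/ is a single consonant, so it becomes the next onset.
Result: pu.ky.ja.
Syllable 2 is /ky/; it ends in its nucleus with no coda, so it is open.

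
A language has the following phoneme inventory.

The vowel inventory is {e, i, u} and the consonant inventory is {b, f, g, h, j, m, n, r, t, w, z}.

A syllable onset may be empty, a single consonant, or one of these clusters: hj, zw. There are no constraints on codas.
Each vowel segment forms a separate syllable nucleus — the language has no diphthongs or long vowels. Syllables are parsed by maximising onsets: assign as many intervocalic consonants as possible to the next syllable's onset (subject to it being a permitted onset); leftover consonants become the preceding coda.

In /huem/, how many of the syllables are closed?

1

Vowels present: u, e; each is a nucleus, giving 2 syllables.
V1 /u/ – V2 /e/: nothing intervenes; syllable break is V.V.
Putting it together: hu.em.
Classifying each syllable: /hu/ (open), /em/ (closed).
Closed syllables: 1.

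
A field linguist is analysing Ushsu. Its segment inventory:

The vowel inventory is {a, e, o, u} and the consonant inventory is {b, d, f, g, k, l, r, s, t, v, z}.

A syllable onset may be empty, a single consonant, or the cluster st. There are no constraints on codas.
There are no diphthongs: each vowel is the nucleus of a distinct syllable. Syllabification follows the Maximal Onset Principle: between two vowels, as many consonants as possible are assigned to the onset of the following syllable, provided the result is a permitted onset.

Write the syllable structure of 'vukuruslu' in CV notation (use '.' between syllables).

Vowels present: u, u, u, u; each is a nucleus, giving 4 syllables.
σ1/σ2 boundary: /k/ is a single consonant, so it becomes the next onset.
σ2/σ3 boundary: /r/ → onset of the next syllable (single consonants are always licit onsets).
σ3/σ4 boundary: /sl/ — longest licit onset from the right is /l/, leaving /s/ as coda.
Result: vu.ku.rus.lu.
Mapping each syllable to C/V: /vu/ → CV, /ku/ → CV, /rus/ → CVC, /lu/ → CV.

CV.CV.CVC.CV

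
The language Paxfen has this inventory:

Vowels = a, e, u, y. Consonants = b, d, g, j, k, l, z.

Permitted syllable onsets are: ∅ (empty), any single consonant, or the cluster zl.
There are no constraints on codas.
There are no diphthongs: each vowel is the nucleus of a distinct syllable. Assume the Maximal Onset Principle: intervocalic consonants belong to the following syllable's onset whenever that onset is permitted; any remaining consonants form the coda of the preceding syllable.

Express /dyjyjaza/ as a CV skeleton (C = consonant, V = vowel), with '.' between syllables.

Nuclei (vowels): y, y, a, a → 4 syllables.
σ1/σ2 boundary: just /j/ — single C goes to the following onset.
σ2/σ3 boundary: /j/ → onset of the next syllable (single consonants are always licit onsets).
σ3/σ4 boundary: /z/ is a single consonant, so it becomes the next onset.
So the parse is dy.jy.ja.za.
Mapping each syllable to C/V: /dy/ → CV, /jy/ → CV, /ja/ → CV, /za/ → CV.

CV.CV.CV.CV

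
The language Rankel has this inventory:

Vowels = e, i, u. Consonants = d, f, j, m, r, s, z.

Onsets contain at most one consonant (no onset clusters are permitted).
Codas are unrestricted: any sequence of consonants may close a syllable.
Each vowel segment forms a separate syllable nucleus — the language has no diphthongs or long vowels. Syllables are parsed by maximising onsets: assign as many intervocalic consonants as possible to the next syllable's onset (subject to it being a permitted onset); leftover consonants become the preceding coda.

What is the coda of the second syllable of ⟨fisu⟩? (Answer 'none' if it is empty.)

Nuclei (vowels): i, u → 2 syllables.
Between /i/ (V1) and /u/ (V2): /s/ → onset of the next syllable (single consonants are always licit onsets).
Syllabification: fi.su.
Syllable 2 is /su/: onset /s/, nucleus /u/, coda ∅.

none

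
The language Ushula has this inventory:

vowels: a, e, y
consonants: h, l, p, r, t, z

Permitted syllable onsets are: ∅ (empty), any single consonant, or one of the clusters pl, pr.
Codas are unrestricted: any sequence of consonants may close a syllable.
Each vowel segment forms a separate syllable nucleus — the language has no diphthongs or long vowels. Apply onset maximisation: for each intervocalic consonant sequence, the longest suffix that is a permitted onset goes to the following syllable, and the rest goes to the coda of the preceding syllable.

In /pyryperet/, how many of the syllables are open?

3

The vowels are y, y, e, e — 4 nuclei, so 4 syllables.
/y…y/ gap (V1→V2): just /r/ — single C goes to the following onset.
/y…e/ gap (V2→V3): /p/ → onset of the next syllable (single consonants are always licit onsets).
/e…e/ gap (V3→V4): just /r/ — single C goes to the following onset.
Result: py.ry.pe.ret.
Classifying each syllable: /py/ (open), /ry/ (open), /pe/ (open), /ret/ (closed).
Open syllables: 3.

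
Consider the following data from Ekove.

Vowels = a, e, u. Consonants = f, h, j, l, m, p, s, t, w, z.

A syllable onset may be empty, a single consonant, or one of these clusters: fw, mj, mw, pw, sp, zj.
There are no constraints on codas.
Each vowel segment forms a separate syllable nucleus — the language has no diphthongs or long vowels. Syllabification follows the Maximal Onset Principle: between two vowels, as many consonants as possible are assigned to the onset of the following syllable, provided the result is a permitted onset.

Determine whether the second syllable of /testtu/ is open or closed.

The vowels are e, u — 2 nuclei, so 2 syllables.
σ1/σ2 boundary: /stt/ — longest licit onset from the right is /t/, leaving /st/ as coda.
Syllabification: test.tu.
Syllable 2 is /tu/; it ends in its nucleus with no coda, so it is open.

open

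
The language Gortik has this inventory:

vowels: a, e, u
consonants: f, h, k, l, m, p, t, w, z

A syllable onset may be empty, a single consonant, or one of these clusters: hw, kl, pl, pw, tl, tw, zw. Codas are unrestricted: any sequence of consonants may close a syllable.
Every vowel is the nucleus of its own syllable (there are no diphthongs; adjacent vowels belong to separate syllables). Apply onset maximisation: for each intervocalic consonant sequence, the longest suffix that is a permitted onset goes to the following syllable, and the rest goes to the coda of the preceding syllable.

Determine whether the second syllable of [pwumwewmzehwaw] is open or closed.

closed

Nuclei (vowels): u, e, e, a → 4 syllables.
/u…e/ gap (V1→V2): /mw/; trying suffixes from longest down, /w/ is the first permitted one, so coda /m/ | onset /w/.
/e…e/ gap (V2→V3): /wmz/; trying suffixes from longest down, /z/ is the first permitted one, so coda /wm/ | onset /z/.
/e…a/ gap (V3→V4): cluster /hw/ — /hw/ is itself a permitted onset, so the whole cluster goes right; preceding coda = ∅.
Result: pwum.wewm.ze.hwaw.
Syllable 2 is /wewm/ with coda /wm/, so it is closed.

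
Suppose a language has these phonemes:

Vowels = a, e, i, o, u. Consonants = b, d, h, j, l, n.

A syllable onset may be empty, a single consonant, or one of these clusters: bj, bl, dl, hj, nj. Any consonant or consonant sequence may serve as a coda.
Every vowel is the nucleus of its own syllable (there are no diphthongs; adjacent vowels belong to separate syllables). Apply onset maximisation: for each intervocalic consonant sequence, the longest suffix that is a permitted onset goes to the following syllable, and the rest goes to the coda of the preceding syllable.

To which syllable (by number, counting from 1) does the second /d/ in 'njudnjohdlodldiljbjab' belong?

3

Nuclei (vowels): u, o, o, i, a → 5 syllables.
/u…o/ gap (V1→V2): cluster /dnj/ — the longest permitted-onset suffix is /nj/; onset = /nj/, preceding coda = /d/.
/o…o/ gap (V2→V3): /hdl/ splits as /h/ + /dl/ (/dl/ is the longest suffix that is a licit onset).
/o…i/ gap (V3→V4): /dld/ — longest licit onset from the right is /d/, leaving /dl/ as coda.
/i…a/ gap (V4→V5): /ljbj/ splits as /lj/ + /bj/ (/bj/ is the longest suffix that is a licit onset).
So the parse is njud.njoh.dlodl.dilj.bjab.
The second /d/ is in the onset of syllable 3 (/dlodl/).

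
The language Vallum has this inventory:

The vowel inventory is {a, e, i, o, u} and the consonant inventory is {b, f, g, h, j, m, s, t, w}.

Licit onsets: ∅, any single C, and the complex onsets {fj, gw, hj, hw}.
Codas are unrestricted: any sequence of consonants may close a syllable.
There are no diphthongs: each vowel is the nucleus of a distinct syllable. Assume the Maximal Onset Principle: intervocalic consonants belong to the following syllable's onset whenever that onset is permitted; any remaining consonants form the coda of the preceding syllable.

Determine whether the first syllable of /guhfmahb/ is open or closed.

closed

The vowels are u, a — 2 nuclei, so 2 syllables.
Between /u/ (V1) and /a/ (V2): /hfm/ — longest licit onset from the right is /m/, leaving /hf/ as coda.
So the parse is guhf.mahb.
Syllable 1 is /guhf/ with coda /hf/, so it is closed.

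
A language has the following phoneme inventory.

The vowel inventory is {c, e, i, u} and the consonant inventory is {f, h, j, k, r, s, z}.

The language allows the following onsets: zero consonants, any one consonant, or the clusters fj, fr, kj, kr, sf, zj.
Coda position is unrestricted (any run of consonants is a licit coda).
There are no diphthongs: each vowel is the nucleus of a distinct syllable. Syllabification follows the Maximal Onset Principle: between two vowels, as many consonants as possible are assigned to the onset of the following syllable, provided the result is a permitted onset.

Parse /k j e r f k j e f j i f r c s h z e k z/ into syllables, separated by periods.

kjerf.kje.fji.frcsh.zekz

Vowels present: e, e, i, c, e; each is a nucleus, giving 5 syllables.
/e…e/ gap (V1→V2): /rfkj/; trying suffixes from longest down, /kj/ is the first permitted one, so coda /rf/ | onset /kj/.
/e…i/ gap (V2→V3): /fj/ is a licit onset in full, so it all attaches to the next syllable.
/i…c/ gap (V3→V4): /fr/ is a licit onset in full, so it all attaches to the next syllable.
/c…e/ gap (V4→V5): /shz/ — longest licit onset from the right is /z/, leaving /sh/ as coda.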